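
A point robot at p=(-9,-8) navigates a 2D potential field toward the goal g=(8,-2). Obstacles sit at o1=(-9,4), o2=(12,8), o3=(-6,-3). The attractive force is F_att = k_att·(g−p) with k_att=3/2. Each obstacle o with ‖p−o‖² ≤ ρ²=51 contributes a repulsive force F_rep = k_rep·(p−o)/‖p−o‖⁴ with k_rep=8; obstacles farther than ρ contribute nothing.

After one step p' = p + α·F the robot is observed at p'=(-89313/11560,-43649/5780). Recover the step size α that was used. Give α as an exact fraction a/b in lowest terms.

F_att = 3/2·(g−p) = 3/2·(17,6) = (25.5000,9.0000)
o1: d²=144 > ρ²=51 → inactive
o2: d²=697 > ρ²=51 → inactive
o3: d²=34 ≤ ρ²=51; F_rep = 8·(-3,-5)/34² = (-0.0208,-0.0346)
F = F_att + ΣF_rep = (25.4792,8.9654)
Δp = p'−p = (1.2740,0.4483); α = Δx/Fx = (14727/11560) / (14727/578) = 1/20
check: Δy/Fy = (2591/5780) / (2591/289) = 1/20 ✓

α = 1/20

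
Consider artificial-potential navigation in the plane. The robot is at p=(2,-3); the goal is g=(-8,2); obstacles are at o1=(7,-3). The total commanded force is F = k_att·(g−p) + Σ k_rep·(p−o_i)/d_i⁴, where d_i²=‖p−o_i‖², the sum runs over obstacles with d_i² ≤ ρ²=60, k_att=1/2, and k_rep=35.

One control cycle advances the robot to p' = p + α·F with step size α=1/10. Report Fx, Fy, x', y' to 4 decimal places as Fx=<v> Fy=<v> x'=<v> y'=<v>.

F_att = 1/2·(g−p) = 1/2·(-10,5) = (-5.0000,2.5000)
o1: d²=25 ≤ ρ²=60; F_rep = 35·(-5,0)/25² = (-0.2800,0.0000)
F = F_att + ΣF_rep = (-5.2800,2.5000)
p' = p + 1/10·F = (1.4720,-2.7500)

Fx=-5.2800 Fy=2.5000 x'=1.4720 y'=-2.7500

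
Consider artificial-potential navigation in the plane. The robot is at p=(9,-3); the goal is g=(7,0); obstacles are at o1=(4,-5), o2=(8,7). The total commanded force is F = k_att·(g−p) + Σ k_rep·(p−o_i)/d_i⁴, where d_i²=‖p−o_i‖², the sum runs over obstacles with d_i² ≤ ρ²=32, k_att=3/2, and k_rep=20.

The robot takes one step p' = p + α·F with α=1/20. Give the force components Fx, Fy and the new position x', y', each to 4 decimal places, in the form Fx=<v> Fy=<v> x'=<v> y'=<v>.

F_att = 3/2·(g−p) = 3/2·(-2,3) = (-3.0000,4.5000)
o1: d²=29 ≤ ρ²=32; F_rep = 20·(5,2)/29² = (0.1189,0.0476)
o2: d²=101 > ρ²=32 → inactive
F = F_att + ΣF_rep = (-2.8811,4.5476)
p' = p + 1/20·F = (8.8559,-2.7726)

Fx=-2.8811 Fy=4.5476 x'=8.8559 y'=-2.7726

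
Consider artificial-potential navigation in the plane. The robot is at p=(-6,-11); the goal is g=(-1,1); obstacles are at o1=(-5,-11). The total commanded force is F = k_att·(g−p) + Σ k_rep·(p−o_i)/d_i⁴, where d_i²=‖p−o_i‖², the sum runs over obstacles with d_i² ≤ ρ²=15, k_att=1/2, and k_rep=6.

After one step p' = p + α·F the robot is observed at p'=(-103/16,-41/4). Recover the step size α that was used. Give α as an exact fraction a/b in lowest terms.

α = 1/8

F_att = 1/2·(g−p) = 1/2·(5,12) = (2.5000,6.0000)
o1: d²=1 ≤ ρ²=15; F_rep = 6·(-1,0)/1² = (-6.0000,0.0000)
F = F_att + ΣF_rep = (-3.5000,6.0000)
Δp = p'−p = (-0.4375,0.7500); α = Δx/Fx = (-7/16) / (-7/2) = 1/8
check: Δy/Fy = (3/4) / (6) = 1/8 ✓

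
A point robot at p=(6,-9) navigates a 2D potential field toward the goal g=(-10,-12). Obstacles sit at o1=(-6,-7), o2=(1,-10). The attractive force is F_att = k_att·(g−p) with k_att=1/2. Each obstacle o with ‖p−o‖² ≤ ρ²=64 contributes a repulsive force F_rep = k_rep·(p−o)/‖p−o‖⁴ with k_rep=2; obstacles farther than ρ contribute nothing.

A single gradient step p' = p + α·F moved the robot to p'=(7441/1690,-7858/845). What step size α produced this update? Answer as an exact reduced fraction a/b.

α = 1/5

F_att = 1/2·(g−p) = 1/2·(-16,-3) = (-8.0000,-1.5000)
o1: d²=148 > ρ²=64 → inactive
o2: d²=26 ≤ ρ²=64; F_rep = 2·(5,1)/26² = (0.0148,0.0030)
F = F_att + ΣF_rep = (-7.9852,-1.4970)
Δp = p'−p = (-1.5970,-0.2994); α = Δx/Fx = (-2699/1690) / (-2699/338) = 1/5
check: Δy/Fy = (-253/845) / (-253/169) = 1/5 ✓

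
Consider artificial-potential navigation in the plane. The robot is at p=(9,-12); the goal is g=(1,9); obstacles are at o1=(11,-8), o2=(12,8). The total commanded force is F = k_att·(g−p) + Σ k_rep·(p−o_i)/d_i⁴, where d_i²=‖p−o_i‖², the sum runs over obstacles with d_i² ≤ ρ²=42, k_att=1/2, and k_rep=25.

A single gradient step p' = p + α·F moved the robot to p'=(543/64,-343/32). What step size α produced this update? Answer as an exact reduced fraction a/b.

α = 1/8

F_att = 1/2·(g−p) = 1/2·(-8,21) = (-4.0000,10.5000)
o1: d²=20 ≤ ρ²=42; F_rep = 25·(-2,-4)/20² = (-0.1250,-0.2500)
o2: d²=409 > ρ²=42 → inactive
F = F_att + ΣF_rep = (-4.1250,10.2500)
Δp = p'−p = (-0.5156,1.2812); α = Δx/Fx = (-33/64) / (-33/8) = 1/8
check: Δy/Fy = (41/32) / (41/4) = 1/8 ✓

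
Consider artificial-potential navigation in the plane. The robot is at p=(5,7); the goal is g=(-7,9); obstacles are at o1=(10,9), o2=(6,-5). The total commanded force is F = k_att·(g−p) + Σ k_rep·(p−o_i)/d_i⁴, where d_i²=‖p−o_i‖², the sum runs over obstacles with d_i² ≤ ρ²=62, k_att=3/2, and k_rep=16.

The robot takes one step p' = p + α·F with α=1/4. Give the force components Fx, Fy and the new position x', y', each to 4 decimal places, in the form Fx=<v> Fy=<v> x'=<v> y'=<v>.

Fx=-18.0951 Fy=2.9620 x'=0.4762 y'=7.7405

F_att = 3/2·(g−p) = 3/2·(-12,2) = (-18.0000,3.0000)
o1: d²=29 ≤ ρ²=62; F_rep = 16·(-5,-2)/29² = (-0.0951,-0.0380)
o2: d²=145 > ρ²=62 → inactive
F = F_att + ΣF_rep = (-18.0951,2.9620)
p' = p + 1/4·F = (0.4762,7.7405)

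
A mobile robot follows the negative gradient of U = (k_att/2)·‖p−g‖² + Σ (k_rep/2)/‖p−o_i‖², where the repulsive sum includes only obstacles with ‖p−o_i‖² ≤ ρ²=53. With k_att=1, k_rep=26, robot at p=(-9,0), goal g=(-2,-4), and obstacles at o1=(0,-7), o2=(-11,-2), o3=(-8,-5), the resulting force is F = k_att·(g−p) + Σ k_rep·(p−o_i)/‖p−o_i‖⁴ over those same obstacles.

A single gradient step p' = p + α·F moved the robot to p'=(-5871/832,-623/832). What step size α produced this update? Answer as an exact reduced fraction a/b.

α = 1/4

F_att = 1·(g−p) = 1·(7,-4) = (7.0000,-4.0000)
o1: d²=130 > ρ²=53 → inactive
o2: d²=8 ≤ ρ²=53; F_rep = 26·(2,2)/8² = (0.8125,0.8125)
o3: d²=26 ≤ ρ²=53; F_rep = 26·(-1,5)/26² = (-0.0385,0.1923)
F = F_att + ΣF_rep = (7.7740,-2.9952)
Δp = p'−p = (1.9435,-0.7488); α = Δx/Fx = (1617/832) / (1617/208) = 1/4
check: Δy/Fy = (-623/832) / (-623/208) = 1/4 ✓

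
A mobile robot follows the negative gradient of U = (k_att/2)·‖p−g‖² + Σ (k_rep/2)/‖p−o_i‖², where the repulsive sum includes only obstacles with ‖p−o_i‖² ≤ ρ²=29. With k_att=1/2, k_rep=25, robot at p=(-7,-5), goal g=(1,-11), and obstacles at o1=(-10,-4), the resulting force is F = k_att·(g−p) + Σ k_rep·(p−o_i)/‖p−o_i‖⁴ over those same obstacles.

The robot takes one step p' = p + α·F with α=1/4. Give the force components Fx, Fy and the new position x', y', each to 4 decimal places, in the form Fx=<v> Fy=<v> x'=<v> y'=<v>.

Fx=4.7500 Fy=-3.2500 x'=-5.8125 y'=-5.8125

F_att = 1/2·(g−p) = 1/2·(8,-6) = (4.0000,-3.0000)
o1: d²=10 ≤ ρ²=29; F_rep = 25·(3,-1)/10² = (0.7500,-0.2500)
F = F_att + ΣF_rep = (4.7500,-3.2500)
p' = p + 1/4·F = (-5.8125,-5.8125)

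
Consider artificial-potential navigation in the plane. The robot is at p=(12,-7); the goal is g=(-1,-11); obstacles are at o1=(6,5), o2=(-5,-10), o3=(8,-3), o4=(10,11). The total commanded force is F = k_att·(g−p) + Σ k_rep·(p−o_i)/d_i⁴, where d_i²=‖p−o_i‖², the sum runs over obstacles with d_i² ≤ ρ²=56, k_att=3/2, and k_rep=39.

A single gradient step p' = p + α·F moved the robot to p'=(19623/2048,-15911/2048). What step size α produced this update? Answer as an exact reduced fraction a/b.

F_att = 3/2·(g−p) = 3/2·(-13,-4) = (-19.5000,-6.0000)
o1: d²=180 > ρ²=56 → inactive
o2: d²=298 > ρ²=56 → inactive
o3: d²=32 ≤ ρ²=56; F_rep = 39·(4,-4)/32² = (0.1523,-0.1523)
o4: d²=328 > ρ²=56 → inactive
F = F_att + ΣF_rep = (-19.3477,-6.1523)
Δp = p'−p = (-2.4185,-0.7690); α = Δx/Fx = (-4953/2048) / (-4953/256) = 1/8
check: Δy/Fy = (-1575/2048) / (-1575/256) = 1/8 ✓

α = 1/8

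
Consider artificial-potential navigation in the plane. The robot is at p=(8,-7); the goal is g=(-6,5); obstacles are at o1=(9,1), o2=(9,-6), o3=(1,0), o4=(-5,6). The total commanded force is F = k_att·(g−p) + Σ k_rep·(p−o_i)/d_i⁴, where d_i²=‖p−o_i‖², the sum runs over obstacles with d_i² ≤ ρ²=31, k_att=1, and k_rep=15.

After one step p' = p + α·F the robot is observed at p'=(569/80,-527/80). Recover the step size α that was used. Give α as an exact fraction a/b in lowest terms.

F_att = 1·(g−p) = 1·(-14,12) = (-14.0000,12.0000)
o1: d²=65 > ρ²=31 → inactive
o2: d²=2 ≤ ρ²=31; F_rep = 15·(-1,-1)/2² = (-3.7500,-3.7500)
o3: d²=98 > ρ²=31 → inactive
o4: d²=338 > ρ²=31 → inactive
F = F_att + ΣF_rep = (-17.7500,8.2500)
Δp = p'−p = (-0.8875,0.4125); α = Δx/Fx = (-71/80) / (-71/4) = 1/20
check: Δy/Fy = (33/80) / (33/4) = 1/20 ✓

α = 1/20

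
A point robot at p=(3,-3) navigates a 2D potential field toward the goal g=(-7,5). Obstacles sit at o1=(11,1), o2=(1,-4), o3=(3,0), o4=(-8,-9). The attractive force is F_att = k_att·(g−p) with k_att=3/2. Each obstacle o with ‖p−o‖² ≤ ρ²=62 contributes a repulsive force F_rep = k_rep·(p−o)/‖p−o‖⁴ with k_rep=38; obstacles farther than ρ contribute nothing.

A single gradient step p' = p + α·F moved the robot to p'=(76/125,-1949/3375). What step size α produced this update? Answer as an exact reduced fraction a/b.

F_att = 3/2·(g−p) = 3/2·(-10,8) = (-15.0000,12.0000)
o1: d²=80 > ρ²=62 → inactive
o2: d²=5 ≤ ρ²=62; F_rep = 38·(2,1)/5² = (3.0400,1.5200)
o3: d²=9 ≤ ρ²=62; F_rep = 38·(0,-3)/9² = (0.0000,-1.4074)
o4: d²=157 > ρ²=62 → inactive
F = F_att + ΣF_rep = (-11.9600,12.1126)
Δp = p'−p = (-2.3920,2.4225); α = Δx/Fx = (-299/125) / (-299/25) = 1/5
check: Δy/Fy = (8176/3375) / (8176/675) = 1/5 ✓

α = 1/5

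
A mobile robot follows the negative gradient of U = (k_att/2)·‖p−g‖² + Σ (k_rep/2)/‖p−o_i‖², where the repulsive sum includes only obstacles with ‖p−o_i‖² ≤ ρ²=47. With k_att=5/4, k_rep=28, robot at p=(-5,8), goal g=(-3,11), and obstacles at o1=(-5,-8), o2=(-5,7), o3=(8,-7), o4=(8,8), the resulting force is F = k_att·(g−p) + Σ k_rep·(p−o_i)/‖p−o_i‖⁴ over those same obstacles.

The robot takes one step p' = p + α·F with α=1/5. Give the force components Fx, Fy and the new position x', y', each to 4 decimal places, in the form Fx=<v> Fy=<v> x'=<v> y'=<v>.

F_att = 5/4·(g−p) = 5/4·(2,3) = (2.5000,3.7500)
o1: d²=256 > ρ²=47 → inactive
o2: d²=1 ≤ ρ²=47; F_rep = 28·(0,1)/1² = (0.0000,28.0000)
o3: d²=394 > ρ²=47 → inactive
o4: d²=169 > ρ²=47 → inactive
F = F_att + ΣF_rep = (2.5000,31.7500)
p' = p + 1/5·F = (-4.5000,14.3500)

Fx=2.5000 Fy=31.7500 x'=-4.5000 y'=14.3500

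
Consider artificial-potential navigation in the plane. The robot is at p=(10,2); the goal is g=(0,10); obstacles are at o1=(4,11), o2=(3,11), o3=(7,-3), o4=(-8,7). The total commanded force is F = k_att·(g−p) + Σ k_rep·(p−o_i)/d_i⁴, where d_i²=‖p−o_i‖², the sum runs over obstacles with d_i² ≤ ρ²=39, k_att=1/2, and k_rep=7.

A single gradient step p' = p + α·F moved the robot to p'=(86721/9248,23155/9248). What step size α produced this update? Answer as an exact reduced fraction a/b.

F_att = 1/2·(g−p) = 1/2·(-10,8) = (-5.0000,4.0000)
o1: d²=117 > ρ²=39 → inactive
o2: d²=130 > ρ²=39 → inactive
o3: d²=34 ≤ ρ²=39; F_rep = 7·(3,5)/34² = (0.0182,0.0303)
o4: d²=349 > ρ²=39 → inactive
F = F_att + ΣF_rep = (-4.9818,4.0303)
Δp = p'−p = (-0.6227,0.5038); α = Δx/Fx = (-5759/9248) / (-5759/1156) = 1/8
check: Δy/Fy = (4659/9248) / (4659/1156) = 1/8 ✓

α = 1/8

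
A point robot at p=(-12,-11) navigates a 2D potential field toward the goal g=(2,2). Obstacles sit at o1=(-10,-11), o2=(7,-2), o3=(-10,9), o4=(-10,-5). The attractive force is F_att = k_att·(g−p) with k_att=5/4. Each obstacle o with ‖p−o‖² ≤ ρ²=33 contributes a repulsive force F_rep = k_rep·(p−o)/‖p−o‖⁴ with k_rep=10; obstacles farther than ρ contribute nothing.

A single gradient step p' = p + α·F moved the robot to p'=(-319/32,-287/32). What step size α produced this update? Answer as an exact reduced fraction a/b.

F_att = 5/4·(g−p) = 5/4·(14,13) = (17.5000,16.2500)
o1: d²=4 ≤ ρ²=33; F_rep = 10·(-2,0)/4² = (-1.2500,0.0000)
o2: d²=442 > ρ²=33 → inactive
o3: d²=404 > ρ²=33 → inactive
o4: d²=40 > ρ²=33 → inactive
F = F_att + ΣF_rep = (16.2500,16.2500)
Δp = p'−p = (2.0312,2.0312); α = Δx/Fx = (65/32) / (65/4) = 1/8
check: Δy/Fy = (65/32) / (65/4) = 1/8 ✓

α = 1/8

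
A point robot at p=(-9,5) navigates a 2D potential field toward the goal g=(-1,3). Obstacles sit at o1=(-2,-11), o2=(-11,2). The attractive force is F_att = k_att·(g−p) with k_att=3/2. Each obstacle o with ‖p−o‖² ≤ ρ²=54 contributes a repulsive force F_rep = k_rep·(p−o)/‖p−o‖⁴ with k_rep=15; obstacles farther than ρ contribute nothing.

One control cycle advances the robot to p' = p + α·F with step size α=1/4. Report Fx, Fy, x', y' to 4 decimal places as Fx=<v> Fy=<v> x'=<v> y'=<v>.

F_att = 3/2·(g−p) = 3/2·(8,-2) = (12.0000,-3.0000)
o1: d²=305 > ρ²=54 → inactive
o2: d²=13 ≤ ρ²=54; F_rep = 15·(2,3)/13² = (0.1775,0.2663)
F = F_att + ΣF_rep = (12.1775,-2.7337)
p' = p + 1/4·F = (-5.9556,4.3166)

Fx=12.1775 Fy=-2.7337 x'=-5.9556 y'=4.3166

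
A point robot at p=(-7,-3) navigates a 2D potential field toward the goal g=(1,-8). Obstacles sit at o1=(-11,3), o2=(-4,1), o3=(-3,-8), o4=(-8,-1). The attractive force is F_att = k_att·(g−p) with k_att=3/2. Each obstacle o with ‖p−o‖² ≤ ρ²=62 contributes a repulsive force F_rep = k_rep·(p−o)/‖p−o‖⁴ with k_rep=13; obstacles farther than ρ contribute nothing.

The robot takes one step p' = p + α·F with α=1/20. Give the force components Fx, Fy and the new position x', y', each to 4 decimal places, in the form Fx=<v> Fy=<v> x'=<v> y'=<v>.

Fx=12.4459 Fy=-8.6134 x'=-6.3777 y'=-3.4307

F_att = 3/2·(g−p) = 3/2·(8,-5) = (12.0000,-7.5000)
o1: d²=52 ≤ ρ²=62; F_rep = 13·(4,-6)/52² = (0.0192,-0.0288)
o2: d²=25 ≤ ρ²=62; F_rep = 13·(-3,-4)/25² = (-0.0624,-0.0832)
o3: d²=41 ≤ ρ²=62; F_rep = 13·(-4,5)/41² = (-0.0309,0.0387)
o4: d²=5 ≤ ρ²=62; F_rep = 13·(1,-2)/5² = (0.5200,-1.0400)
F = F_att + ΣF_rep = (12.4459,-8.6134)
p' = p + 1/20·F = (-6.3777,-3.4307)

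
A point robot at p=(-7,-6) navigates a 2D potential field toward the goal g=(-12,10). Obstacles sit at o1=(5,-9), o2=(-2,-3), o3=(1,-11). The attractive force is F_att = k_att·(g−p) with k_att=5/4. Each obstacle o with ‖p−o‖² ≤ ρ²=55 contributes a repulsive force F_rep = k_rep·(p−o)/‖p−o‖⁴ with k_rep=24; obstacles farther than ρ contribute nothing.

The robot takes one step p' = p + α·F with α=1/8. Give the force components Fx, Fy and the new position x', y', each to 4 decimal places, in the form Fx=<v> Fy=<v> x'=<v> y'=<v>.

F_att = 5/4·(g−p) = 5/4·(-5,16) = (-6.2500,20.0000)
o1: d²=153 > ρ²=55 → inactive
o2: d²=34 ≤ ρ²=55; F_rep = 24·(-5,-3)/34² = (-0.1038,-0.0623)
o3: d²=89 > ρ²=55 → inactive
F = F_att + ΣF_rep = (-6.3538,19.9377)
p' = p + 1/8·F = (-7.7942,-3.5078)

Fx=-6.3538 Fy=19.9377 x'=-7.7942 y'=-3.5078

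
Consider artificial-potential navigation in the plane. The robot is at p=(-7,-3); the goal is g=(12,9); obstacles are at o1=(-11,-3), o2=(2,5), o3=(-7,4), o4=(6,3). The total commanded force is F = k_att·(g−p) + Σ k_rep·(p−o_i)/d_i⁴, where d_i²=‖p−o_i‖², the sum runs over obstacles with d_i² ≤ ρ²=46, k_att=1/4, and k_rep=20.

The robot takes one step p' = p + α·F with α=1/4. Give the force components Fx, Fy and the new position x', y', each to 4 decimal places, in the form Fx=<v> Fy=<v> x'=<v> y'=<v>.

F_att = 1/4·(g−p) = 1/4·(19,12) = (4.7500,3.0000)
o1: d²=16 ≤ ρ²=46; F_rep = 20·(4,0)/16² = (0.3125,0.0000)
o2: d²=145 > ρ²=46 → inactive
o3: d²=49 > ρ²=46 → inactive
o4: d²=205 > ρ²=46 → inactive
F = F_att + ΣF_rep = (5.0625,3.0000)
p' = p + 1/4·F = (-5.7344,-2.2500)

Fx=5.0625 Fy=3.0000 x'=-5.7344 y'=-2.2500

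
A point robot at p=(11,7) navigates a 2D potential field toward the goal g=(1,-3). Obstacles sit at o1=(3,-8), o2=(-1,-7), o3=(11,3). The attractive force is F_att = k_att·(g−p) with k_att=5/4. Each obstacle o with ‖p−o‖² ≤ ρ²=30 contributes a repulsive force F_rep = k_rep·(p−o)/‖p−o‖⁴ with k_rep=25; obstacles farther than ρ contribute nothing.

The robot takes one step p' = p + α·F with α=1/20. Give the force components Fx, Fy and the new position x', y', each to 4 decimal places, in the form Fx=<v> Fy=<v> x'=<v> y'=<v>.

Fx=-12.5000 Fy=-12.1094 x'=10.3750 y'=6.3945

F_att = 5/4·(g−p) = 5/4·(-10,-10) = (-12.5000,-12.5000)
o1: d²=289 > ρ²=30 → inactive
o2: d²=340 > ρ²=30 → inactive
o3: d²=16 ≤ ρ²=30; F_rep = 25·(0,4)/16² = (0.0000,0.3906)
F = F_att + ΣF_rep = (-12.5000,-12.1094)
p' = p + 1/20·F = (10.3750,6.3945)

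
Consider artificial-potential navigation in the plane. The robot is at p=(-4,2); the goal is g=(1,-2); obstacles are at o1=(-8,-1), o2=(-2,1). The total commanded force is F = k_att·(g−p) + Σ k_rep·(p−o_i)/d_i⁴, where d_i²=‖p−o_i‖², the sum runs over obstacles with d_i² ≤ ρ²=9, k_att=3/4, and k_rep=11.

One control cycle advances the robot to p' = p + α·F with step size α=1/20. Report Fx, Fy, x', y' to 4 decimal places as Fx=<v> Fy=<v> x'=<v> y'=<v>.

F_att = 3/4·(g−p) = 3/4·(5,-4) = (3.7500,-3.0000)
o1: d²=25 > ρ²=9 → inactive
o2: d²=5 ≤ ρ²=9; F_rep = 11·(-2,1)/5² = (-0.8800,0.4400)
F = F_att + ΣF_rep = (2.8700,-2.5600)
p' = p + 1/20·F = (-3.8565,1.8720)

Fx=2.8700 Fy=-2.5600 x'=-3.8565 y'=1.8720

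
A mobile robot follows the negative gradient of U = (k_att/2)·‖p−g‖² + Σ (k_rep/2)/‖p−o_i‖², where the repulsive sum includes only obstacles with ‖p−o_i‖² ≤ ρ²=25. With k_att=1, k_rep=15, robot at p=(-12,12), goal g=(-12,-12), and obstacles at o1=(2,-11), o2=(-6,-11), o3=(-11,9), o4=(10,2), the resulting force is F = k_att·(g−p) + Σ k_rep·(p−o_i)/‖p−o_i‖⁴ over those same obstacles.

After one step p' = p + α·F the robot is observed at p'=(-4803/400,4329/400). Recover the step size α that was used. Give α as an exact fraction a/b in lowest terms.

F_att = 1·(g−p) = 1·(0,-24) = (0.0000,-24.0000)
o1: d²=725 > ρ²=25 → inactive
o2: d²=565 > ρ²=25 → inactive
o3: d²=10 ≤ ρ²=25; F_rep = 15·(-1,3)/10² = (-0.1500,0.4500)
o4: d²=584 > ρ²=25 → inactive
F = F_att + ΣF_rep = (-0.1500,-23.5500)
Δp = p'−p = (-0.0075,-1.1775); α = Δx/Fx = (-3/400) / (-3/20) = 1/20
check: Δy/Fy = (-471/400) / (-471/20) = 1/20 ✓

α = 1/20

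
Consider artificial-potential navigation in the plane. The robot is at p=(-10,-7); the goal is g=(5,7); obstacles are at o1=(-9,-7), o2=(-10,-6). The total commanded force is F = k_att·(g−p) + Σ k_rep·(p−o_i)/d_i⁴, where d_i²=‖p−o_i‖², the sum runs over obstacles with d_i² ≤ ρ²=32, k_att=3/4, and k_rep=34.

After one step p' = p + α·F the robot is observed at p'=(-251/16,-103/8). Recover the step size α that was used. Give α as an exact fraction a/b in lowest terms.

F_att = 3/4·(g−p) = 3/4·(15,14) = (11.2500,10.5000)
o1: d²=1 ≤ ρ²=32; F_rep = 34·(-1,0)/1² = (-34.0000,0.0000)
o2: d²=1 ≤ ρ²=32; F_rep = 34·(0,-1)/1² = (0.0000,-34.0000)
F = F_att + ΣF_rep = (-22.7500,-23.5000)
Δp = p'−p = (-5.6875,-5.8750); α = Δx/Fx = (-91/16) / (-91/4) = 1/4
check: Δy/Fy = (-47/8) / (-47/2) = 1/4 ✓

α = 1/4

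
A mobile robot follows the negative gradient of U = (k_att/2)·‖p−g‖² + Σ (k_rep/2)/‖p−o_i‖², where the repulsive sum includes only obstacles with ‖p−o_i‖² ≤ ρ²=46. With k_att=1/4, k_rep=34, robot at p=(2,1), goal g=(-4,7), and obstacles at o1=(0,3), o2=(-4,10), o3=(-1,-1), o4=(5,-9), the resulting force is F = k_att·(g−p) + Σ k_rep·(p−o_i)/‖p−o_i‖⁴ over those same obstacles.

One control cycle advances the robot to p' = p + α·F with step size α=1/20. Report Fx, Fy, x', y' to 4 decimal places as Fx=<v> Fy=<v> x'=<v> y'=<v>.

F_att = 1/4·(g−p) = 1/4·(-6,6) = (-1.5000,1.5000)
o1: d²=8 ≤ ρ²=46; F_rep = 34·(2,-2)/8² = (1.0625,-1.0625)
o2: d²=117 > ρ²=46 → inactive
o3: d²=13 ≤ ρ²=46; F_rep = 34·(3,2)/13² = (0.6036,0.4024)
o4: d²=109 > ρ²=46 → inactive
F = F_att + ΣF_rep = (0.1661,0.8399)
p' = p + 1/20·F = (2.0083,1.0420)

Fx=0.1661 Fy=0.8399 x'=2.0083 y'=1.0420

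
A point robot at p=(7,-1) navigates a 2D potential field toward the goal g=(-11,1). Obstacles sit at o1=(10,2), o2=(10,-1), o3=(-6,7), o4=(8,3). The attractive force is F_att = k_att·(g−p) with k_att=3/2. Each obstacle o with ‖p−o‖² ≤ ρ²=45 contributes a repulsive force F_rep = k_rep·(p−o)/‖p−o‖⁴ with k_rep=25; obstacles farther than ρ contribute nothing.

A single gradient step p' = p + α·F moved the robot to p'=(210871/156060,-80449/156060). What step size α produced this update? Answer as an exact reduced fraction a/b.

F_att = 3/2·(g−p) = 3/2·(-18,2) = (-27.0000,3.0000)
o1: d²=18 ≤ ρ²=45; F_rep = 25·(-3,-3)/18² = (-0.2315,-0.2315)
o2: d²=9 ≤ ρ²=45; F_rep = 25·(-3,0)/9² = (-0.9259,0.0000)
o3: d²=233 > ρ²=45 → inactive
o4: d²=17 ≤ ρ²=45; F_rep = 25·(-1,-4)/17² = (-0.0865,-0.3460)
F = F_att + ΣF_rep = (-28.2439,2.4225)
Δp = p'−p = (-5.6488,0.4845); α = Δx/Fx = (-881549/156060) / (-881549/31212) = 1/5
check: Δy/Fy = (75611/156060) / (75611/31212) = 1/5 ✓

α = 1/5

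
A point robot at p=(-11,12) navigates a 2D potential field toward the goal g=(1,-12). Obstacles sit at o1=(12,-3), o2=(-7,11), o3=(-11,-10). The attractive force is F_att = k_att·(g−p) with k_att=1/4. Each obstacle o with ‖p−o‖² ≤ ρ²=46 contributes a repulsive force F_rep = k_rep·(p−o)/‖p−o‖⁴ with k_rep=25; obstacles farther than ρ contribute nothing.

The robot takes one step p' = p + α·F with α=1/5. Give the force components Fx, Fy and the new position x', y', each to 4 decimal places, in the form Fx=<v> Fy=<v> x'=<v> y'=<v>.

Fx=2.6540 Fy=-5.9135 x'=-10.4692 y'=10.8173

F_att = 1/4·(g−p) = 1/4·(12,-24) = (3.0000,-6.0000)
o1: d²=754 > ρ²=46 → inactive
o2: d²=17 ≤ ρ²=46; F_rep = 25·(-4,1)/17² = (-0.3460,0.0865)
o3: d²=484 > ρ²=46 → inactive
F = F_att + ΣF_rep = (2.6540,-5.9135)
p' = p + 1/5·F = (-10.4692,10.8173)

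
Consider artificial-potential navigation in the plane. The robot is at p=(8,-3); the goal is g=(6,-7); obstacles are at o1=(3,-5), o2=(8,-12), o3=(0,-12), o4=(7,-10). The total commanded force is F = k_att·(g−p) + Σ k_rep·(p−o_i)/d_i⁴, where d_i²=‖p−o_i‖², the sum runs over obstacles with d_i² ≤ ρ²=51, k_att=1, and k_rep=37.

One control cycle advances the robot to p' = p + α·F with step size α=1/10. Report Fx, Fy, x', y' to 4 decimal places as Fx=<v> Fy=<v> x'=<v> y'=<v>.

F_att = 1·(g−p) = 1·(-2,-4) = (-2.0000,-4.0000)
o1: d²=29 ≤ ρ²=51; F_rep = 37·(5,2)/29² = (0.2200,0.0880)
o2: d²=81 > ρ²=51 → inactive
o3: d²=145 > ρ²=51 → inactive
o4: d²=50 ≤ ρ²=51; F_rep = 37·(1,7)/50² = (0.0148,0.1036)
F = F_att + ΣF_rep = (-1.7652,-3.8084)
p' = p + 1/10·F = (7.8235,-3.3808)

Fx=-1.7652 Fy=-3.8084 x'=7.8235 y'=-3.3808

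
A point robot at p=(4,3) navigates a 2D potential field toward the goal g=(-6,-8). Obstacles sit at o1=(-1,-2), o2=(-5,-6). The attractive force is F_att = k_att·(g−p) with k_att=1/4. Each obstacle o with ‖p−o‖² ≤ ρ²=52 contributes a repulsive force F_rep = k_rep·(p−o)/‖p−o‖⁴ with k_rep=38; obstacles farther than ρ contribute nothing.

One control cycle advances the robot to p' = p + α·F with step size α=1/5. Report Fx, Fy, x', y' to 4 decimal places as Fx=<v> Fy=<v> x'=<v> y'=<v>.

Fx=-2.4240 Fy=-2.6740 x'=3.5152 y'=2.4652

F_att = 1/4·(g−p) = 1/4·(-10,-11) = (-2.5000,-2.7500)
o1: d²=50 ≤ ρ²=52; F_rep = 38·(5,5)/50² = (0.0760,0.0760)
o2: d²=162 > ρ²=52 → inactive
F = F_att + ΣF_rep = (-2.4240,-2.6740)
p' = p + 1/5·F = (3.5152,2.4652)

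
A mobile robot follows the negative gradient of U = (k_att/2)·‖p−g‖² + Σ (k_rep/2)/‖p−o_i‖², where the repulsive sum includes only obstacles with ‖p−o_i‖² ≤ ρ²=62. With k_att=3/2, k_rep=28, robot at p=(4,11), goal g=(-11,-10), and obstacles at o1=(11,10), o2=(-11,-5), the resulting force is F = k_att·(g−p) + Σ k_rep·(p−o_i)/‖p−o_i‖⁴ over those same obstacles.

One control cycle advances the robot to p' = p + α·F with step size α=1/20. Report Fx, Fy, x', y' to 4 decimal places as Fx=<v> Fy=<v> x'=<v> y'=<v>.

F_att = 3/2·(g−p) = 3/2·(-15,-21) = (-22.5000,-31.5000)
o1: d²=50 ≤ ρ²=62; F_rep = 28·(-7,1)/50² = (-0.0784,0.0112)
o2: d²=481 > ρ²=62 → inactive
F = F_att + ΣF_rep = (-22.5784,-31.4888)
p' = p + 1/20·F = (2.8711,9.4256)

Fx=-22.5784 Fy=-31.4888 x'=2.8711 y'=9.4256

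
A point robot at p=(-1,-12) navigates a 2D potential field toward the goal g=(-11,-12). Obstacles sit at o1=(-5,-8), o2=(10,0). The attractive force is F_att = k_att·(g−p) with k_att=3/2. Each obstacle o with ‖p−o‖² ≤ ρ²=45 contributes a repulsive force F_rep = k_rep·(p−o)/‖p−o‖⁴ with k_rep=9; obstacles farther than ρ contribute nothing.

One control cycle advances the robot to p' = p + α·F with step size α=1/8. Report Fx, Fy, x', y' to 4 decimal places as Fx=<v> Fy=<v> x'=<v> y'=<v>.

F_att = 3/2·(g−p) = 3/2·(-10,0) = (-15.0000,0.0000)
o1: d²=32 ≤ ρ²=45; F_rep = 9·(4,-4)/32² = (0.0352,-0.0352)
o2: d²=265 > ρ²=45 → inactive
F = F_att + ΣF_rep = (-14.9648,-0.0352)
p' = p + 1/8·F = (-2.8706,-12.0044)

Fx=-14.9648 Fy=-0.0352 x'=-2.8706 y'=-12.0044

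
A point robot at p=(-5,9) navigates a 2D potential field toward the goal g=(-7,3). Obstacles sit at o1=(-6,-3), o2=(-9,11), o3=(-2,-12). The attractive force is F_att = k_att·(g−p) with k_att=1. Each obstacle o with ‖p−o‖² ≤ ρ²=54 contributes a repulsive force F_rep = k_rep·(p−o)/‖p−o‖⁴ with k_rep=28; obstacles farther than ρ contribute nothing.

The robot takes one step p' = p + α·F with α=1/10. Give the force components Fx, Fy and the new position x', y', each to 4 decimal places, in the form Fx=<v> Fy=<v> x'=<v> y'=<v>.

F_att = 1·(g−p) = 1·(-2,-6) = (-2.0000,-6.0000)
o1: d²=145 > ρ²=54 → inactive
o2: d²=20 ≤ ρ²=54; F_rep = 28·(4,-2)/20² = (0.2800,-0.1400)
o3: d²=450 > ρ²=54 → inactive
F = F_att + ΣF_rep = (-1.7200,-6.1400)
p' = p + 1/10·F = (-5.1720,8.3860)

Fx=-1.7200 Fy=-6.1400 x'=-5.1720 y'=8.3860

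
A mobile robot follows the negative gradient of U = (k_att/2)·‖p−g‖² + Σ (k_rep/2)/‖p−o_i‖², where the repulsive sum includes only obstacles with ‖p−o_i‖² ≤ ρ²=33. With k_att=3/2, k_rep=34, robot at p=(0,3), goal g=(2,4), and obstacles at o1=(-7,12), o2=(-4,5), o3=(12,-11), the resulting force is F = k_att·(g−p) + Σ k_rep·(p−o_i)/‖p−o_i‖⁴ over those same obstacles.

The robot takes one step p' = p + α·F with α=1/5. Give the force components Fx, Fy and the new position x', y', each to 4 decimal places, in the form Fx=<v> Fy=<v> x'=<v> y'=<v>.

F_att = 3/2·(g−p) = 3/2·(2,1) = (3.0000,1.5000)
o1: d²=130 > ρ²=33 → inactive
o2: d²=20 ≤ ρ²=33; F_rep = 34·(4,-2)/20² = (0.3400,-0.1700)
o3: d²=340 > ρ²=33 → inactive
F = F_att + ΣF_rep = (3.3400,1.3300)
p' = p + 1/5·F = (0.6680,3.2660)

Fx=3.3400 Fy=1.3300 x'=0.6680 y'=3.2660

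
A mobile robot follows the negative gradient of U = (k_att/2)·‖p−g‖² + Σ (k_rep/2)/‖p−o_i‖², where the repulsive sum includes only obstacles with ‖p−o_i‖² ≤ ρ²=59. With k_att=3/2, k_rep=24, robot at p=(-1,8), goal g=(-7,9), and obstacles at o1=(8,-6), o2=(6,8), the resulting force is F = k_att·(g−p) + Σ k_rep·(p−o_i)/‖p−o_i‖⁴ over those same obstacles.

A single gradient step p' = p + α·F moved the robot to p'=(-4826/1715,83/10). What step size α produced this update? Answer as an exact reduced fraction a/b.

F_att = 3/2·(g−p) = 3/2·(-6,1) = (-9.0000,1.5000)
o1: d²=277 > ρ²=59 → inactive
o2: d²=49 ≤ ρ²=59; F_rep = 24·(-7,0)/49² = (-0.0700,0.0000)
F = F_att + ΣF_rep = (-9.0700,1.5000)
Δp = p'−p = (-1.8140,0.3000); α = Δx/Fx = (-3111/1715) / (-3111/343) = 1/5
check: Δy/Fy = (3/10) / (3/2) = 1/5 ✓

α = 1/5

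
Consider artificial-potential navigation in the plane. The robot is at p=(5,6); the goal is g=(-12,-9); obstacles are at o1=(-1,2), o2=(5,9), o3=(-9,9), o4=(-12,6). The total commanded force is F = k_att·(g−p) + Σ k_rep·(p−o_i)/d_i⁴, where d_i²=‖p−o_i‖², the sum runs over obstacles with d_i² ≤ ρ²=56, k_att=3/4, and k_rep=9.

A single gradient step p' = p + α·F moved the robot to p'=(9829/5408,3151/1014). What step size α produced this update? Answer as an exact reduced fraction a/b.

F_att = 3/4·(g−p) = 3/4·(-17,-15) = (-12.7500,-11.2500)
o1: d²=52 ≤ ρ²=56; F_rep = 9·(6,4)/52² = (0.0200,0.0133)
o2: d²=9 ≤ ρ²=56; F_rep = 9·(0,-3)/9² = (0.0000,-0.3333)
o3: d²=205 > ρ²=56 → inactive
o4: d²=289 > ρ²=56 → inactive
F = F_att + ΣF_rep = (-12.7300,-11.5700)
Δp = p'−p = (-3.1825,-2.8925); α = Δx/Fx = (-17211/5408) / (-17211/1352) = 1/4
check: Δy/Fy = (-2933/1014) / (-5866/507) = 1/4 ✓

α = 1/4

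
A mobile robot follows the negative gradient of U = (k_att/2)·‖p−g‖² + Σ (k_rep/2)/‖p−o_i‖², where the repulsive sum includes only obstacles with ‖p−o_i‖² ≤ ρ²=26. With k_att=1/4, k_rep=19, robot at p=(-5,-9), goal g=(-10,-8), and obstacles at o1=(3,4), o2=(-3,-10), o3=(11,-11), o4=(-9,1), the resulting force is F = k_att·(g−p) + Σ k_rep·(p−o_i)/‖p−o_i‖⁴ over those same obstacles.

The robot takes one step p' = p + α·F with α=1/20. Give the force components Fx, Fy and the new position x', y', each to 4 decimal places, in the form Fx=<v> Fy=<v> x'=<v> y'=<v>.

F_att = 1/4·(g−p) = 1/4·(-5,1) = (-1.2500,0.2500)
o1: d²=233 > ρ²=26 → inactive
o2: d²=5 ≤ ρ²=26; F_rep = 19·(-2,1)/5² = (-1.5200,0.7600)
o3: d²=260 > ρ²=26 → inactive
o4: d²=116 > ρ²=26 → inactive
F = F_att + ΣF_rep = (-2.7700,1.0100)
p' = p + 1/20·F = (-5.1385,-8.9495)

Fx=-2.7700 Fy=1.0100 x'=-5.1385 y'=-8.9495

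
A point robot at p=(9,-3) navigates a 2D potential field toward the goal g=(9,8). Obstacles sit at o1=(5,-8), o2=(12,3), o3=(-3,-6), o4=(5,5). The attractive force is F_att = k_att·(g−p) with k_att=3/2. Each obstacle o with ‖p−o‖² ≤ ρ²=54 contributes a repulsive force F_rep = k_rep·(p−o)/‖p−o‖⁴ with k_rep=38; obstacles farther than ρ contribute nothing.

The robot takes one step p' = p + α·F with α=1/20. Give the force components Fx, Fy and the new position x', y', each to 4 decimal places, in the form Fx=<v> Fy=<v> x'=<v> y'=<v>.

F_att = 3/2·(g−p) = 3/2·(0,11) = (0.0000,16.5000)
o1: d²=41 ≤ ρ²=54; F_rep = 38·(4,5)/41² = (0.0904,0.1130)
o2: d²=45 ≤ ρ²=54; F_rep = 38·(-3,-6)/45² = (-0.0563,-0.1126)
o3: d²=153 > ρ²=54 → inactive
o4: d²=80 > ρ²=54 → inactive
F = F_att + ΣF_rep = (0.0341,16.5004)
p' = p + 1/20·F = (9.0017,-2.1750)

Fx=0.0341 Fy=16.5004 x'=9.0017 y'=-2.1750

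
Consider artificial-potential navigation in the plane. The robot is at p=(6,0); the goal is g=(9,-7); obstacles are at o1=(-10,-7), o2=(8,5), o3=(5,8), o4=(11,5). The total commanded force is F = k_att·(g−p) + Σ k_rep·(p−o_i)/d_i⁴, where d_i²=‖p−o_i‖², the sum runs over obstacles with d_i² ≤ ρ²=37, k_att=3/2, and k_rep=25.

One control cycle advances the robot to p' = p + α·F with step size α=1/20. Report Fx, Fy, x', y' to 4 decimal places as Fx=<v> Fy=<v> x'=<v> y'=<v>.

Fx=4.4405 Fy=-10.6486 x'=6.2220 y'=-0.5324

F_att = 3/2·(g−p) = 3/2·(3,-7) = (4.5000,-10.5000)
o1: d²=305 > ρ²=37 → inactive
o2: d²=29 ≤ ρ²=37; F_rep = 25·(-2,-5)/29² = (-0.0595,-0.1486)
o3: d²=65 > ρ²=37 → inactive
o4: d²=50 > ρ²=37 → inactive
F = F_att + ΣF_rep = (4.4405,-10.6486)
p' = p + 1/20·F = (6.2220,-0.5324)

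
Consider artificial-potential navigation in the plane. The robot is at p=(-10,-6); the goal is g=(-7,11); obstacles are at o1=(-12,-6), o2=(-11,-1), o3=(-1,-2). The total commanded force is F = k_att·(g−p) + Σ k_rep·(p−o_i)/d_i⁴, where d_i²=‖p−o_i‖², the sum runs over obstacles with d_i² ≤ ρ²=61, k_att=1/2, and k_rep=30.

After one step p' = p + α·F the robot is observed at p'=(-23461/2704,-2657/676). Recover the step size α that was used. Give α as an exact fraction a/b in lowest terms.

α = 1/4

F_att = 1/2·(g−p) = 1/2·(3,17) = (1.5000,8.5000)
o1: d²=4 ≤ ρ²=61; F_rep = 30·(2,0)/4² = (3.7500,0.0000)
o2: d²=26 ≤ ρ²=61; F_rep = 30·(1,-5)/26² = (0.0444,-0.2219)
o3: d²=97 > ρ²=61 → inactive
F = F_att + ΣF_rep = (5.2944,8.2781)
Δp = p'−p = (1.3236,2.0695); α = Δx/Fx = (3579/2704) / (3579/676) = 1/4
check: Δy/Fy = (1399/676) / (1399/169) = 1/4 ✓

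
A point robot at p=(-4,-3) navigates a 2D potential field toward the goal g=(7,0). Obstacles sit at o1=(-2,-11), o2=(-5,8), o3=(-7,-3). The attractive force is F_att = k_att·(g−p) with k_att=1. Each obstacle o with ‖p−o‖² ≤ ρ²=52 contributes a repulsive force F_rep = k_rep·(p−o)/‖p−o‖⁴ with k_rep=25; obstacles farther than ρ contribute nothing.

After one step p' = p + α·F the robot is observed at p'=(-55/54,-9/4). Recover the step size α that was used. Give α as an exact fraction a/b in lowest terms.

α = 1/4

F_att = 1·(g−p) = 1·(11,3) = (11.0000,3.0000)
o1: d²=68 > ρ²=52 → inactive
o2: d²=122 > ρ²=52 → inactive
o3: d²=9 ≤ ρ²=52; F_rep = 25·(3,0)/9² = (0.9259,0.0000)
F = F_att + ΣF_rep = (11.9259,3.0000)
Δp = p'−p = (2.9815,0.7500); α = Δx/Fx = (161/54) / (322/27) = 1/4
check: Δy/Fy = (3/4) / (3) = 1/4 ✓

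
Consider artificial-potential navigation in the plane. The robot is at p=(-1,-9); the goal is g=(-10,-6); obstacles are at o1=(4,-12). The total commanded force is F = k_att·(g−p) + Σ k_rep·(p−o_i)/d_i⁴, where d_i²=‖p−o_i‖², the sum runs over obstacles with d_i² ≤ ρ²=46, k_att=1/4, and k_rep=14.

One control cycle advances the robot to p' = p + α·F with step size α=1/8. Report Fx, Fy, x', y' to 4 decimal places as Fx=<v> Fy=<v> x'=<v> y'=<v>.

Fx=-2.3106 Fy=0.7863 x'=-1.2888 y'=-8.9017

F_att = 1/4·(g−p) = 1/4·(-9,3) = (-2.2500,0.7500)
o1: d²=34 ≤ ρ²=46; F_rep = 14·(-5,3)/34² = (-0.0606,0.0363)
F = F_att + ΣF_rep = (-2.3106,0.7863)
p' = p + 1/8·F = (-1.2888,-8.9017)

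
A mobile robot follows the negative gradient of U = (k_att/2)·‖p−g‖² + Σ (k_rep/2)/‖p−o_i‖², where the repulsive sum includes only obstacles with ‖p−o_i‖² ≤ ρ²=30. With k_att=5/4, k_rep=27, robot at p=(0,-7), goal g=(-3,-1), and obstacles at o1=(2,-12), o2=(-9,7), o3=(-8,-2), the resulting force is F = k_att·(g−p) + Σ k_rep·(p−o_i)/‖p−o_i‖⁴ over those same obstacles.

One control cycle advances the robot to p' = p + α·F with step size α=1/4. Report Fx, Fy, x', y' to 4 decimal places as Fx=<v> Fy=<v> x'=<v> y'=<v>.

Fx=-3.8142 Fy=7.6605 x'=-0.9536 y'=-5.0849

F_att = 5/4·(g−p) = 5/4·(-3,6) = (-3.7500,7.5000)
o1: d²=29 ≤ ρ²=30; F_rep = 27·(-2,5)/29² = (-0.0642,0.1605)
o2: d²=277 > ρ²=30 → inactive
o3: d²=89 > ρ²=30 → inactive
F = F_att + ΣF_rep = (-3.8142,7.6605)
p' = p + 1/4·F = (-0.9536,-5.0849)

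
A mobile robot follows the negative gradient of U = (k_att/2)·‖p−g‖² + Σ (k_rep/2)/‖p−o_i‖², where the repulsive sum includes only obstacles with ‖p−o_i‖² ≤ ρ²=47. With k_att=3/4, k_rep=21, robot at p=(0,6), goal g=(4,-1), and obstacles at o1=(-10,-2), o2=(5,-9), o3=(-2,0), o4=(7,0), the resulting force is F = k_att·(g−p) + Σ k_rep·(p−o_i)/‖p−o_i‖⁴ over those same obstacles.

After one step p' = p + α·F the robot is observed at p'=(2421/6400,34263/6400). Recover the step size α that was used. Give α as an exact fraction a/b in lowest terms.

F_att = 3/4·(g−p) = 3/4·(4,-7) = (3.0000,-5.2500)
o1: d²=164 > ρ²=47 → inactive
o2: d²=250 > ρ²=47 → inactive
o3: d²=40 ≤ ρ²=47; F_rep = 21·(2,6)/40² = (0.0262,0.0788)
o4: d²=85 > ρ²=47 → inactive
F = F_att + ΣF_rep = (3.0263,-5.1712)
Δp = p'−p = (0.3783,-0.6464); α = Δx/Fx = (2421/6400) / (2421/800) = 1/8
check: Δy/Fy = (-4137/6400) / (-4137/800) = 1/8 ✓

α = 1/8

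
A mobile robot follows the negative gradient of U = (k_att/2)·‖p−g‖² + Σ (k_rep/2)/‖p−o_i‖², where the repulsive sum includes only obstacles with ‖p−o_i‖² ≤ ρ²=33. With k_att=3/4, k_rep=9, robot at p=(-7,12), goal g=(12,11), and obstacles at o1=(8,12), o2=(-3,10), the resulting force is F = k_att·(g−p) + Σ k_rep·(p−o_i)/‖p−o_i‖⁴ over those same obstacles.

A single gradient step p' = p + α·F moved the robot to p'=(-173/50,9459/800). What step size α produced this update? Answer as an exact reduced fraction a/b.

F_att = 3/4·(g−p) = 3/4·(19,-1) = (14.2500,-0.7500)
o1: d²=225 > ρ²=33 → inactive
o2: d²=20 ≤ ρ²=33; F_rep = 9·(-4,2)/20² = (-0.0900,0.0450)
F = F_att + ΣF_rep = (14.1600,-0.7050)
Δp = p'−p = (3.5400,-0.1762); α = Δx/Fx = (177/50) / (354/25) = 1/4
check: Δy/Fy = (-141/800) / (-141/200) = 1/4 ✓

α = 1/4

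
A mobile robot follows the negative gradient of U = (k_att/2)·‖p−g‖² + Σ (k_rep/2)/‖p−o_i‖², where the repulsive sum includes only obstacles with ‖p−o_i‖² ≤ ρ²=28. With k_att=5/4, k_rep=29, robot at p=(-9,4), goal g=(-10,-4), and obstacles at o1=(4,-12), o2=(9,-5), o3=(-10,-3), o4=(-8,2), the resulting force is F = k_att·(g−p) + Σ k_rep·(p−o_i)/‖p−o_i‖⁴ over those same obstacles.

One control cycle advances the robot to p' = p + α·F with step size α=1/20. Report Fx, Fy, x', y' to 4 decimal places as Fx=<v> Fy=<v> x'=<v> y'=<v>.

Fx=-2.4100 Fy=-7.6800 x'=-9.1205 y'=3.6160

F_att = 5/4·(g−p) = 5/4·(-1,-8) = (-1.2500,-10.0000)
o1: d²=425 > ρ²=28 → inactive
o2: d²=405 > ρ²=28 → inactive
o3: d²=50 > ρ²=28 → inactive
o4: d²=5 ≤ ρ²=28; F_rep = 29·(-1,2)/5² = (-1.1600,2.3200)
F = F_att + ΣF_rep = (-2.4100,-7.6800)
p' = p + 1/20·F = (-9.1205,3.6160)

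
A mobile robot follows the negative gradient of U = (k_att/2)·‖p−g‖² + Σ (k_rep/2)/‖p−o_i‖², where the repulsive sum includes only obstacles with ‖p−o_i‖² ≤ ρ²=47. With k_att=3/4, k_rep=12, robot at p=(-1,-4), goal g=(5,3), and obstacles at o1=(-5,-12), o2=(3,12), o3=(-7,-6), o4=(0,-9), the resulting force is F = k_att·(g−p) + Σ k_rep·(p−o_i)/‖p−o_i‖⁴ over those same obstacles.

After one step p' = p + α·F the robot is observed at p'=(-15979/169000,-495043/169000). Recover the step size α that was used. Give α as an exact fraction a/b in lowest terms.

F_att = 3/4·(g−p) = 3/4·(6,7) = (4.5000,5.2500)
o1: d²=80 > ρ²=47 → inactive
o2: d²=272 > ρ²=47 → inactive
o3: d²=40 ≤ ρ²=47; F_rep = 12·(6,2)/40² = (0.0450,0.0150)
o4: d²=26 ≤ ρ²=47; F_rep = 12·(-1,5)/26² = (-0.0178,0.0888)
F = F_att + ΣF_rep = (4.5272,5.3538)
Δp = p'−p = (0.9054,1.0708); α = Δx/Fx = (153021/169000) / (153021/33800) = 1/5
check: Δy/Fy = (180957/169000) / (180957/33800) = 1/5 ✓

α = 1/5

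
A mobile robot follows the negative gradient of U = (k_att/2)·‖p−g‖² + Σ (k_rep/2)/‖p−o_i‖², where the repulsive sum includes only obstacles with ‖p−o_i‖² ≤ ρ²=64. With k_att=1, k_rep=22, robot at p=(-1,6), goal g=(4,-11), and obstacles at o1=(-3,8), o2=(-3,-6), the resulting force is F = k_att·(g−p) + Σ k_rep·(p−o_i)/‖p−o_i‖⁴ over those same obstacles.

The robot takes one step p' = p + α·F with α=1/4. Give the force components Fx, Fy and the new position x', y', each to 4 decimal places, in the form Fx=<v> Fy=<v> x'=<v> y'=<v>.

F_att = 1·(g−p) = 1·(5,-17) = (5.0000,-17.0000)
o1: d²=8 ≤ ρ²=64; F_rep = 22·(2,-2)/8² = (0.6875,-0.6875)
o2: d²=148 > ρ²=64 → inactive
F = F_att + ΣF_rep = (5.6875,-17.6875)
p' = p + 1/4·F = (0.4219,1.5781)

Fx=5.6875 Fy=-17.6875 x'=0.4219 y'=1.5781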